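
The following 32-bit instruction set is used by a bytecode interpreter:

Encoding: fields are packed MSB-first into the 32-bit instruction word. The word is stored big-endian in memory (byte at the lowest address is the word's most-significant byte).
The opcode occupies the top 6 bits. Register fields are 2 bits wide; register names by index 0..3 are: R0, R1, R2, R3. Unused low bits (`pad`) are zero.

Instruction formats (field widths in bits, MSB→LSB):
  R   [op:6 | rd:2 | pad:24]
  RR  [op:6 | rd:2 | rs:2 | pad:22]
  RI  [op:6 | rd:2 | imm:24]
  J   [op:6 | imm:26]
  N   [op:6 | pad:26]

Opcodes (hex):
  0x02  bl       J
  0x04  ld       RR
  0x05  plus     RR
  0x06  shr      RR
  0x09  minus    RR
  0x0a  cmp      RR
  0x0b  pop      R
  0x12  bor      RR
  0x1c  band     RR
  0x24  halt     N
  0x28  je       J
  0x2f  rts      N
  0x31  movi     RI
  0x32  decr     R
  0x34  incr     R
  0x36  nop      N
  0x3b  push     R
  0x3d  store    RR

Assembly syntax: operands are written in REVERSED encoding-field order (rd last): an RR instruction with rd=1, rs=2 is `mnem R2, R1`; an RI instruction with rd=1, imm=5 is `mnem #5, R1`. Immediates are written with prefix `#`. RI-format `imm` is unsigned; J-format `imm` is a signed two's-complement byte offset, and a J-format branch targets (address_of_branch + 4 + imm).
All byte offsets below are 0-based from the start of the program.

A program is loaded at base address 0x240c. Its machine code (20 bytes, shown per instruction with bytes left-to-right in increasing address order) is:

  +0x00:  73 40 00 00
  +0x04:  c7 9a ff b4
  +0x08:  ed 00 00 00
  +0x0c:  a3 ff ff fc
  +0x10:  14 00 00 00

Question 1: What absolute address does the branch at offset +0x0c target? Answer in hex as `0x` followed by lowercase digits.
[0c] a3 ff ff fc → 0xa3fffffc
  op=0xa3fffffc>>26=0x28 ⇒ je (J)
  imm@[25:0]=0x3fffffc (s26→-4) ⇒ #-4
  target = base 0x240c + off 0x0c + 4 + imm -4 = 0x2418

0x2418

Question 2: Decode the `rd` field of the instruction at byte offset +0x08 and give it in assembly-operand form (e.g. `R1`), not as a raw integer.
R1

+0x08: ed 00 00 00 ⇒ word 0xed000000 (big)
  top 6b → 0x3b → push [R]
  rd: (w>>24)&0x3=0x1 → R1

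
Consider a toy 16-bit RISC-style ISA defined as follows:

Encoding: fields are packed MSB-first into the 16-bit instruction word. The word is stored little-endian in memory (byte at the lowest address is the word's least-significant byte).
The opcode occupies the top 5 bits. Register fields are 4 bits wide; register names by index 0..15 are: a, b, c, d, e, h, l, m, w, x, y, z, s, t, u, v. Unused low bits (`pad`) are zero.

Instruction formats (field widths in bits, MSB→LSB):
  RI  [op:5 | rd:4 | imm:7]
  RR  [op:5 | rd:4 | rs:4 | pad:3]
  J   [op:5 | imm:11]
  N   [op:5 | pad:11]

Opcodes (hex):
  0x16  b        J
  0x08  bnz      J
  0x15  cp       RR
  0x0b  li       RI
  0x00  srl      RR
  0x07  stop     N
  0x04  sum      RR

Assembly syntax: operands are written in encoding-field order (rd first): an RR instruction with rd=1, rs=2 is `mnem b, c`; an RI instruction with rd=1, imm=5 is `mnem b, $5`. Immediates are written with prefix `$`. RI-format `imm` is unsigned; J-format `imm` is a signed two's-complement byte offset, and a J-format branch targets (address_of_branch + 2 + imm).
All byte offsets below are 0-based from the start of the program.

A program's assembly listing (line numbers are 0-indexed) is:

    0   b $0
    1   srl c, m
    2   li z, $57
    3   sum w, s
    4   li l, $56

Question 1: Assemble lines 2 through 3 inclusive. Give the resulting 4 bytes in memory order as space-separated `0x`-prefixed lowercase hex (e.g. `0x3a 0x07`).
L2: li op=0xb:5|rd=11:4|imm=57:7 ⇒ 0x5db9 ⇒ little b9 5d
L3: sum op=0x4:5|rd=8:4|rs=12:4|pad=0:3 ⇒ 0x2460 ⇒ little 60 24

0xb9 0x5d 0x60 0x24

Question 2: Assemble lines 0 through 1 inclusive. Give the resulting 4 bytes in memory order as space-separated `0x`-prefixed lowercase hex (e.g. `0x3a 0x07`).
0. b fields op=0x16:5|imm=0:11 → word b000h → 00 b0
1. srl fields op=0x0:5|rd=2:4|rs=7:4|pad=0:3 → word 0138h → 38 01

0x00 0xb0 0x38 0x01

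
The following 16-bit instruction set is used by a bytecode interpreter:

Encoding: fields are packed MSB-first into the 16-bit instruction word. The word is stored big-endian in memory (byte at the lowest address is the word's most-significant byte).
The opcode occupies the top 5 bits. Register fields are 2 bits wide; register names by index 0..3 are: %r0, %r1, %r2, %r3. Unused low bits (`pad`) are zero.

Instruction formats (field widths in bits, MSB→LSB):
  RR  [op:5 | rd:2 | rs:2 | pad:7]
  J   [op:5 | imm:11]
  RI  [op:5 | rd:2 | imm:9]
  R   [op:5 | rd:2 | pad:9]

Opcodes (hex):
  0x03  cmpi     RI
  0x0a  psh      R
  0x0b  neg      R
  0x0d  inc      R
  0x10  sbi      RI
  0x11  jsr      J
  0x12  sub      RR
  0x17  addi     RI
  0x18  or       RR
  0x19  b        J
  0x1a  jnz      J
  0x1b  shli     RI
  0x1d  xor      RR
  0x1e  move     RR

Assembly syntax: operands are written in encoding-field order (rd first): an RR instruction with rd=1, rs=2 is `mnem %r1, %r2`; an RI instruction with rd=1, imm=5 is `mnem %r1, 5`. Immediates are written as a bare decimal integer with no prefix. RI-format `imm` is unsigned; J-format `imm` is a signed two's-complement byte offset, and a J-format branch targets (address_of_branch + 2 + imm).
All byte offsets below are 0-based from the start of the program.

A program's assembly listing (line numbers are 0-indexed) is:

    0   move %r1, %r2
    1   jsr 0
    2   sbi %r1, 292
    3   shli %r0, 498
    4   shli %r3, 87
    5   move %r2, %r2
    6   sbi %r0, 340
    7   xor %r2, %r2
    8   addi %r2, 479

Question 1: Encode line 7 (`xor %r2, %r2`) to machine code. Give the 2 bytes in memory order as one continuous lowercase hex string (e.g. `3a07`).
7. xor fields op=0x1d:5|rd=2:2|rs=2:2|pad=0:7 → word ed00h → ed 00

ed00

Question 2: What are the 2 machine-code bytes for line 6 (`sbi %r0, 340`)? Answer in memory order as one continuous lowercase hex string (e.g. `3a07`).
6. sbi fields op=0x10:5|rd=0:2|imm=340:9 → word 8154h → 81 54

8154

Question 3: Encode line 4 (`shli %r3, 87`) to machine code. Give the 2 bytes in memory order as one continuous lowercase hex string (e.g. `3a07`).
line 4 (shli): pack op=0x1b:5|rd=3:2|imm=87:9 = 0xde57; big→ de 57

de57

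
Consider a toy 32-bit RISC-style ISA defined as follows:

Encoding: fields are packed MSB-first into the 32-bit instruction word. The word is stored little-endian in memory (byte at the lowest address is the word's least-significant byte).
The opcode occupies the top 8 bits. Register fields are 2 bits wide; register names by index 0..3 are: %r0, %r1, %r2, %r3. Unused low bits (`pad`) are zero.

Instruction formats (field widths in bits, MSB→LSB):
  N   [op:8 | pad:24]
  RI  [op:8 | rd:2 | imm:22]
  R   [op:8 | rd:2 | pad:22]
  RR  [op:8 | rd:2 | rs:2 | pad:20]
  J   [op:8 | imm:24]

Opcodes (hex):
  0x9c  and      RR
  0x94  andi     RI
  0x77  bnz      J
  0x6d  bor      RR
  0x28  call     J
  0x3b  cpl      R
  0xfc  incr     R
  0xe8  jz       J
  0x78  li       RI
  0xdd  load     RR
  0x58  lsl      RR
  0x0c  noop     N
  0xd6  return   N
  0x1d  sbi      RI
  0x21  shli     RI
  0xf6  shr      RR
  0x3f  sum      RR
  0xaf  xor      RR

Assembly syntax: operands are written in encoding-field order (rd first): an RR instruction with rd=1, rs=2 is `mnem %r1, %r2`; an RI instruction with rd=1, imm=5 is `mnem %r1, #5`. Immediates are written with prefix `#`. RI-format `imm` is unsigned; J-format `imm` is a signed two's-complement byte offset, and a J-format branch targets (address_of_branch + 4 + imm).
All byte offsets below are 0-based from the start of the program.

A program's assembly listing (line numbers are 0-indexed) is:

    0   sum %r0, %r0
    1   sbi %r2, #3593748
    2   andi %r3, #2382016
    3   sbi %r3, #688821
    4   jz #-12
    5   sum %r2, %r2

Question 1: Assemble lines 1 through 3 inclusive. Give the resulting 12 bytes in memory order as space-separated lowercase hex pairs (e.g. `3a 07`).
14 d6 b6 1d c0 58 e4 94 b5 82 ca 1d

L1: sbi op=0x1d:8|rd=2:2|imm=3593748:22 ⇒ 0x1db6d614 ⇒ little 14 d6 b6 1d
L2: andi op=0x94:8|rd=3:2|imm=2382016:22 ⇒ 0x94e458c0 ⇒ little c0 58 e4 94
L3: sbi op=0x1d:8|rd=3:2|imm=688821:22 ⇒ 0x1dca82b5 ⇒ little b5 82 ca 1d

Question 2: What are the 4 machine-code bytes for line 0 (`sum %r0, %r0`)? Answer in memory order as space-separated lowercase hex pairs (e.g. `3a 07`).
00 00 00 3f

L0: sum op=0x3f:8|rd=0:2|rs=0:2|pad=0:20 ⇒ 0x3f000000 ⇒ little 00 00 00 3f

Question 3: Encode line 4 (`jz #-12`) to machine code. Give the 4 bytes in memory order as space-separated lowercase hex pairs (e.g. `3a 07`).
f4 ff ff e8

line 4 (jz): pack op=0xe8:8|imm=-12:24 = 0xe8fffff4; little→ f4 ff ff e8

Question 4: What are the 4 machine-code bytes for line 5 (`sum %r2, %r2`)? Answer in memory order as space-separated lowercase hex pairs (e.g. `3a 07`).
line 5 (sum): pack op=0x3f:8|rd=2:2|rs=2:2|pad=0:20 = 0x3fa00000; little→ 00 00 a0 3f

00 00 a0 3f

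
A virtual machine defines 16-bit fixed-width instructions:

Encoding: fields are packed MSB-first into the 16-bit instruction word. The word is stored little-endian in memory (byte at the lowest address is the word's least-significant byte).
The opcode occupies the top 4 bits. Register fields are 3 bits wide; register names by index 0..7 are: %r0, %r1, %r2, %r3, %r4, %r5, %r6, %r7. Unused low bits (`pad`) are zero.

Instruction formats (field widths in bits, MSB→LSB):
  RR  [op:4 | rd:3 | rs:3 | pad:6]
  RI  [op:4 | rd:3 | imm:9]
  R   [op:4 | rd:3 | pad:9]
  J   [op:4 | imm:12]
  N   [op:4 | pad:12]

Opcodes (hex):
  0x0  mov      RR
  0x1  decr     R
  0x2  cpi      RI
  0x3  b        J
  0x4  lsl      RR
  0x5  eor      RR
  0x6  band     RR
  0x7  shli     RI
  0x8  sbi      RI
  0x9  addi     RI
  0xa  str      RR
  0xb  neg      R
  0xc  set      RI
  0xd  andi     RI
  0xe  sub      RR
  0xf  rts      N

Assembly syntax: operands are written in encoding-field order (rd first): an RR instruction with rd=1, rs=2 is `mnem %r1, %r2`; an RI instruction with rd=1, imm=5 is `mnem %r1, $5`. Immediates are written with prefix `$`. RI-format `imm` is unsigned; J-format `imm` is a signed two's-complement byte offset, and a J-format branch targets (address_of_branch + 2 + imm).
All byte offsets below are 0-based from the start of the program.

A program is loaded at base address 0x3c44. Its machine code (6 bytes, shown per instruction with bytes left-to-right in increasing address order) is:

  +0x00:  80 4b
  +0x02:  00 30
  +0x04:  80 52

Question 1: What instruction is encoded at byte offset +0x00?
+0x00: 80 4b ⇒ word 0x4b80 (little)
  op=0x4b80>>12=0x4 ⇒ lsl (RR)
  rd: (w>>9)&0x7=0x5 → %r5
  rs: (w>>6)&0x7=0x6 → %r6

lsl %r5, %r6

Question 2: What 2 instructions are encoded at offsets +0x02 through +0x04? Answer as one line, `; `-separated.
[02] 00 30 → 0x3000
  opcode bits[15:12]=0x3: b/J
  imm: (w>>0)&0xfff=0x0 → $0
[04] 80 52 → 0x5280
  opcode bits[15:12]=0x5: eor/RR
  rd: (w>>9)&0x7=0x1 → %r1
  rs: (w>>6)&0x7=0x2 → %r2

b $0; eor %r1, %r2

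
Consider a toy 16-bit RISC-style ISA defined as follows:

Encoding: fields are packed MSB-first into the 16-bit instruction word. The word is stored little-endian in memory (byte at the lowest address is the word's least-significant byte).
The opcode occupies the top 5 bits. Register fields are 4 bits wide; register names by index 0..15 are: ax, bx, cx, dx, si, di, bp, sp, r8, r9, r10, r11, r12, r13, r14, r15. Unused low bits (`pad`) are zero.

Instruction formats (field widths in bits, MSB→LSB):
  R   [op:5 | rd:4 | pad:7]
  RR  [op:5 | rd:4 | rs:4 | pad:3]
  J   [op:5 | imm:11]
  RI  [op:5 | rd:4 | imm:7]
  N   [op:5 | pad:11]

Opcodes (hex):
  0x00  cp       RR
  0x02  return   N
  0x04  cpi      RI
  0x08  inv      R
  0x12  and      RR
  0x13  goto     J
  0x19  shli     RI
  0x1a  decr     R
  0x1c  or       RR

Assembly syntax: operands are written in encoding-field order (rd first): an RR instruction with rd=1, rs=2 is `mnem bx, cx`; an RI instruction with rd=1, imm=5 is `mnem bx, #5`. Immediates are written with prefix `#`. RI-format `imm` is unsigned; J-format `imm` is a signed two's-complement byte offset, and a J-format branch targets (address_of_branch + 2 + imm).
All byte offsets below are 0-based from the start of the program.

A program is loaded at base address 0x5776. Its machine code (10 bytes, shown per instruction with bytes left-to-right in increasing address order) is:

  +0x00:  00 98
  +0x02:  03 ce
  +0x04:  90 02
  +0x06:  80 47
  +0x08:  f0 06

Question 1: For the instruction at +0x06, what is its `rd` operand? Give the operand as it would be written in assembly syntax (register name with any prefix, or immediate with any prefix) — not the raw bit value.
@+06  little-endian(80 47) = 0x4780
  top 5b → 0x8 → inv [R]
  rd@[10:7]=0xf ⇒ r15

r15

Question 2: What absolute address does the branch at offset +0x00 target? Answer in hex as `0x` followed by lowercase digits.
[00] 00 98 → 0x9800
  top 5b → 0x13 → goto [J]
  imm@[10:0]=0x0 ⇒ #0
  target = base 0x5776 + off 0x00 + 2 + imm 0 = 0x5778

0x5778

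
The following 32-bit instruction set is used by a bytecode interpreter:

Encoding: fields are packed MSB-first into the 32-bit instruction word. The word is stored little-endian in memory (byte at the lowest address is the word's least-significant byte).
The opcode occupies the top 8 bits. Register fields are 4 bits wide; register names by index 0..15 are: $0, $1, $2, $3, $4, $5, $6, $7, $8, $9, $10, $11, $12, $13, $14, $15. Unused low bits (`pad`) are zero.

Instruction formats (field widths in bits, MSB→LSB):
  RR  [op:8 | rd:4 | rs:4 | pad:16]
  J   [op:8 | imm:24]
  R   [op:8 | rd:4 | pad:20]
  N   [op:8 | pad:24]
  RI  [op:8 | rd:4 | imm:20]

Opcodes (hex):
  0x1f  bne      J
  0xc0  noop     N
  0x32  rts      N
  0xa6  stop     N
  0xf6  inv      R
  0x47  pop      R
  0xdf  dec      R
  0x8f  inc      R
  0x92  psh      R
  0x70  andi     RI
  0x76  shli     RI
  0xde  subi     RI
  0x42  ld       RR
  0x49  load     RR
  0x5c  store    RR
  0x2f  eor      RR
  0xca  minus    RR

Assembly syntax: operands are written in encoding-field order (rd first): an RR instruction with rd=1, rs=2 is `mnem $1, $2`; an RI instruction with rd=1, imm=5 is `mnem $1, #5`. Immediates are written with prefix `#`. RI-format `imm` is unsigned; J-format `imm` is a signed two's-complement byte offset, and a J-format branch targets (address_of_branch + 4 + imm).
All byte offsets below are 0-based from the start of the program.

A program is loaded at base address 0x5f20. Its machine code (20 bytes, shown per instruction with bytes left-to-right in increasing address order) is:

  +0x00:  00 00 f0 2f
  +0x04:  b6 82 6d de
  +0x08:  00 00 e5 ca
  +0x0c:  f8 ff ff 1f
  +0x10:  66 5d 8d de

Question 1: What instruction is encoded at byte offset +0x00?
+0x00: 00 00 f0 2f ⇒ word 0x2ff00000 (little)
  opcode bits[31:24]=0x2f: eor/RR
  [23:20] rd=15 = $15
  [19:16] rs=0 = $0

eor $15, $0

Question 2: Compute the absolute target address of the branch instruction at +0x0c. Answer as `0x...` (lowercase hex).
off 0x0c: read f8 ff ff 1f as little → 0x1ffffff8
  top 8b → 0x1f → bne [J]
  imm@[23:0]=0xfffff8 (s24→-8) ⇒ #-8
  target = base 0x5f20 + off 0x0c + 4 + imm -8 = 0x5f28

0x5f28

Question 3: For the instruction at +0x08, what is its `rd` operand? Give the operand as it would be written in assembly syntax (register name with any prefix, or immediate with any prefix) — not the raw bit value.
$14

@+08  little-endian(00 00 e5 ca) = 0xcae50000
  top 8b → 0xca → minus [RR]
  [23:20] rd=14 = $14
  [19:16] rs=5 = $5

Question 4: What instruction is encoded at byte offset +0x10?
subi $8, #875878

off 0x10: read 66 5d 8d de as little → 0xde8d5d66
  top 8b → 0xde → subi [RI]
  [23:20] rd=8 = $8
  [19:0] imm=875878 = #875878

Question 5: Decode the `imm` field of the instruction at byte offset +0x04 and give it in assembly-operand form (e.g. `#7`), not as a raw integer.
[04] b6 82 6d de → 0xde6d82b6
  op=0xde6d82b6>>24=0xde ⇒ subi (RI)
  [23:20] rd=6 = $6
  [19:0] imm=885430 = #885430

#885430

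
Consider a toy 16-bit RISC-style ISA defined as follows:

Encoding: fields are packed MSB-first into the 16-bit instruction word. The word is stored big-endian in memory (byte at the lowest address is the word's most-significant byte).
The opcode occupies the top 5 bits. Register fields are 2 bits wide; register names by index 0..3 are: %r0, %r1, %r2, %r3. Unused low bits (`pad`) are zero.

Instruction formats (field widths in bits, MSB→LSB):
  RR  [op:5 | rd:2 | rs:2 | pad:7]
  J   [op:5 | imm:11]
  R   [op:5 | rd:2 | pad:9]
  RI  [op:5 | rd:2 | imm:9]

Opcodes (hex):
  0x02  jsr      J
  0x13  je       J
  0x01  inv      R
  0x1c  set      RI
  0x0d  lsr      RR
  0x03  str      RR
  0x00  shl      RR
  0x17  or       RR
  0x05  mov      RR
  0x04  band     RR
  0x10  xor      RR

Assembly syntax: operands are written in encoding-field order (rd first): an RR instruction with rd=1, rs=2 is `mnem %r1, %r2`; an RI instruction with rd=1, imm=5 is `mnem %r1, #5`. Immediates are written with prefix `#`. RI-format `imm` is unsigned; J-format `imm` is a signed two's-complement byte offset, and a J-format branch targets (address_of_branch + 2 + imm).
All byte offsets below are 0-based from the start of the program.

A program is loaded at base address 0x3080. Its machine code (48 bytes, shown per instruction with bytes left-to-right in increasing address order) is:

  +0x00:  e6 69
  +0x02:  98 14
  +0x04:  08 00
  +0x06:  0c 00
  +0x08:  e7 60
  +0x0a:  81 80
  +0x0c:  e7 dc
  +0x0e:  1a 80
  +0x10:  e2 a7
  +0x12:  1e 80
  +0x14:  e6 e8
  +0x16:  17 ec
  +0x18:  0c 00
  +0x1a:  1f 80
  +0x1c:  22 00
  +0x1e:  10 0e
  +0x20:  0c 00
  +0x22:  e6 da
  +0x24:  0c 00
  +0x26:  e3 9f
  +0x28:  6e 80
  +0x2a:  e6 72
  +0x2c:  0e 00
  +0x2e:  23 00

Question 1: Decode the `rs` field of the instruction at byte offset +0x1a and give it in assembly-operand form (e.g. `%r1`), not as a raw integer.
%r3

+0x1a: 1f 80 ⇒ word 0x1f80 (big)
  top 5b → 0x3 → str [RR]
  rd@[10:9]=0x3 ⇒ %r3
  rs@[8:7]=0x3 ⇒ %r3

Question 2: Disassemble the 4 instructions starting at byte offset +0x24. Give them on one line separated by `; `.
off 0x24: read 0c 00 as big → 0x0c00
  top 5b → 0x1 → inv [R]
  rd@[10:9]=0x2 ⇒ %r2
off 0x26: read e3 9f as big → 0xe39f
  top 5b → 0x1c → set [RI]
  rd@[10:9]=0x1 ⇒ %r1
  imm@[8:0]=0x19f ⇒ #415
off 0x28: read 6e 80 as big → 0x6e80
  top 5b → 0xd → lsr [RR]
  rd@[10:9]=0x3 ⇒ %r3
  rs@[8:7]=0x1 ⇒ %r1
off 0x2a: read e6 72 as big → 0xe672
  top 5b → 0x1c → set [RI]
  rd@[10:9]=0x3 ⇒ %r3
  imm@[8:0]=0x72 ⇒ #114

inv %r2; set %r1, #415; lsr %r3, %r1; set %r3, #114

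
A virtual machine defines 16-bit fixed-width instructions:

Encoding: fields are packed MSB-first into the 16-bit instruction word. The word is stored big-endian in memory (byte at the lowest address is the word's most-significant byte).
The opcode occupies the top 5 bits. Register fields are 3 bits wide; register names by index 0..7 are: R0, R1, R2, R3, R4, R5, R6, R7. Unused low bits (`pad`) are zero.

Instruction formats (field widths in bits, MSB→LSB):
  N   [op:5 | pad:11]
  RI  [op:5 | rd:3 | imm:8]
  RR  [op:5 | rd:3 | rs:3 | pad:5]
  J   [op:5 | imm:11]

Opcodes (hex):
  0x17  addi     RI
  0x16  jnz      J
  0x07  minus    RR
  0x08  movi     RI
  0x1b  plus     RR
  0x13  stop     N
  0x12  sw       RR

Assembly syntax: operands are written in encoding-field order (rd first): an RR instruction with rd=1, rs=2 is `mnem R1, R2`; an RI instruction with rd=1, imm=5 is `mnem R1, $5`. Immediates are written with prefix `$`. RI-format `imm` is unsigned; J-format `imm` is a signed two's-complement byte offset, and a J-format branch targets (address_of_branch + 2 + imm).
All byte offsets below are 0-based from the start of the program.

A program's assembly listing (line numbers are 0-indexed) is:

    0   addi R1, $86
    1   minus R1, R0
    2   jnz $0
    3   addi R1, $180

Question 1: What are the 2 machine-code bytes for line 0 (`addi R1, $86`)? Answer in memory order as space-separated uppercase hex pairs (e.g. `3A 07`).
B9 56

line 0 (addi): pack op=0x17:5|rd=1:3|imm=86:8 = 0xb956; big→ b9 56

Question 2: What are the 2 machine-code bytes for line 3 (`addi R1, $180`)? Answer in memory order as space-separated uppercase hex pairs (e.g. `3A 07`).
B9 B4

L3: addi op=0x17:5|rd=1:3|imm=180:8 ⇒ 0xb9b4 ⇒ big b9 b4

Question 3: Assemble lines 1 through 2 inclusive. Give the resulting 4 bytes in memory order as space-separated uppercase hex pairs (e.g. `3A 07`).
39 00 B0 00

L1: minus op=0x7:5|rd=1:3|rs=0:3|pad=0:5 ⇒ 0x3900 ⇒ big 39 00
L2: jnz op=0x16:5|imm=0:11 ⇒ 0xb000 ⇒ big b0 00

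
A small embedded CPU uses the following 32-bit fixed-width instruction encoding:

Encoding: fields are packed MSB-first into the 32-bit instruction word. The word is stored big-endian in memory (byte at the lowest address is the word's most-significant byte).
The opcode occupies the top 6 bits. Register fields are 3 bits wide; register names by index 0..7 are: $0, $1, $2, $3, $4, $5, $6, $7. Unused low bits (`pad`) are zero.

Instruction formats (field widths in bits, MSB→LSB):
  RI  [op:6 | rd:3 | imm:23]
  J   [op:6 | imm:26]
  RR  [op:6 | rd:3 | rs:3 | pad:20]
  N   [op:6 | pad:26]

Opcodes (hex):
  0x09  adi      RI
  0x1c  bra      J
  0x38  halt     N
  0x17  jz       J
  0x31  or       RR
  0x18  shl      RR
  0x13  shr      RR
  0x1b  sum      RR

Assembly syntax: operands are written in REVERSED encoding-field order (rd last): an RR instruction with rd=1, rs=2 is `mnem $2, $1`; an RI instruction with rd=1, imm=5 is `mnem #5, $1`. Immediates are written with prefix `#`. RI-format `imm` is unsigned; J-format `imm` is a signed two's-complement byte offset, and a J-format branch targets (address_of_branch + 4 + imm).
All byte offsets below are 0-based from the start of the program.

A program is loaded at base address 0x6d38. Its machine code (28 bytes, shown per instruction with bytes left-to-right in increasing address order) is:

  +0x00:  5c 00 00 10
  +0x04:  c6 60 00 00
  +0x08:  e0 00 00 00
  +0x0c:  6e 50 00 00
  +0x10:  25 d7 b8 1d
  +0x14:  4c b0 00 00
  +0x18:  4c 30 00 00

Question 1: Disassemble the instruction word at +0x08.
halt

[08] e0 00 00 00 → 0xe0000000
  top 6b → 0x38 → halt [N]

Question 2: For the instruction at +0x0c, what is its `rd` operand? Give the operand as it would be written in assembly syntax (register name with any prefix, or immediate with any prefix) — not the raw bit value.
$4

+0x0c: 6e 50 00 00 ⇒ word 0x6e500000 (big)
  top 6b → 0x1b → sum [RR]
  rd@[25:23]=0x4 ⇒ $4
  rs@[22:20]=0x5 ⇒ $5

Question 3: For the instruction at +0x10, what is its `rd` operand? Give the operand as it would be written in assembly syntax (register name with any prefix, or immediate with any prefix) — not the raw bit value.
off 0x10: read 25 d7 b8 1d as big → 0x25d7b81d
  top 6b → 0x9 → adi [RI]
  rd@[25:23]=0x3 ⇒ $3
  imm@[22:0]=0x57b81d ⇒ #5748765

$3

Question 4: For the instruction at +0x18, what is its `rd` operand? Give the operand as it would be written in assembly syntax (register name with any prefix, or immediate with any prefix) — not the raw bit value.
$0

@+18  big-endian(4c 30 00 00) = 0x4c300000
  opcode bits[31:26]=0x13: shr/RR
  rd@[25:23]=0x0 ⇒ $0
  rs@[22:20]=0x3 ⇒ $3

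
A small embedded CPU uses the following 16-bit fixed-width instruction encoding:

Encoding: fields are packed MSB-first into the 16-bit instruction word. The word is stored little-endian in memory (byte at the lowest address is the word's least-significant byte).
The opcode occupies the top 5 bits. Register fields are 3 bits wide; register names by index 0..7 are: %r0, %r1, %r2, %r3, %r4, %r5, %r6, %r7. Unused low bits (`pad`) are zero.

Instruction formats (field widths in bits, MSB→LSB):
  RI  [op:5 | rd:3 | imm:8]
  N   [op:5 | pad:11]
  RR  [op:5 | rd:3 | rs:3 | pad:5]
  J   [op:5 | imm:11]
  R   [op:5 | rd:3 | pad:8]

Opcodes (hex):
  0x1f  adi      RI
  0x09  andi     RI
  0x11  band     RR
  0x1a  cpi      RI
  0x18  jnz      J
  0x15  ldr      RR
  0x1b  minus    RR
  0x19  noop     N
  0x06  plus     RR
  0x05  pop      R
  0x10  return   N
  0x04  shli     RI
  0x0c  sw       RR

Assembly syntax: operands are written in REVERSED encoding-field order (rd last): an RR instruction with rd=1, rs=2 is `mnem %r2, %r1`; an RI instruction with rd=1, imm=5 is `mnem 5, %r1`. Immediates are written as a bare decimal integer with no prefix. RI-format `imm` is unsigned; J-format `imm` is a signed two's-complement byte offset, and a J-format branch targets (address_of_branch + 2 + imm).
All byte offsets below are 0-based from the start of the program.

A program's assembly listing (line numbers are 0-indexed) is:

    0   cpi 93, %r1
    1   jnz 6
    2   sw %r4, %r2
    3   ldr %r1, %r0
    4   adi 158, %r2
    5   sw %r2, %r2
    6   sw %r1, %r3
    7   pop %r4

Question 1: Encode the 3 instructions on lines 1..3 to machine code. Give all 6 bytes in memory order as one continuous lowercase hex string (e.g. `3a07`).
06c0806220a8

line 1 (jnz): pack op=0x18:5|imm=6:11 = 0xc006; little→ 06 c0
line 2 (sw): pack op=0xc:5|rd=2:3|rs=4:3|pad=0:5 = 0x6280; little→ 80 62
line 3 (ldr): pack op=0x15:5|rd=0:3|rs=1:3|pad=0:5 = 0xa820; little→ 20 a8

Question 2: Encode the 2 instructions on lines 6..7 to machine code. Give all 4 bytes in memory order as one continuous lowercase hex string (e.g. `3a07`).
line 6 (sw): pack op=0xc:5|rd=3:3|rs=1:3|pad=0:5 = 0x6320; little→ 20 63
line 7 (pop): pack op=0x5:5|rd=4:3|pad=0:8 = 0x2c00; little→ 00 2c

2063002c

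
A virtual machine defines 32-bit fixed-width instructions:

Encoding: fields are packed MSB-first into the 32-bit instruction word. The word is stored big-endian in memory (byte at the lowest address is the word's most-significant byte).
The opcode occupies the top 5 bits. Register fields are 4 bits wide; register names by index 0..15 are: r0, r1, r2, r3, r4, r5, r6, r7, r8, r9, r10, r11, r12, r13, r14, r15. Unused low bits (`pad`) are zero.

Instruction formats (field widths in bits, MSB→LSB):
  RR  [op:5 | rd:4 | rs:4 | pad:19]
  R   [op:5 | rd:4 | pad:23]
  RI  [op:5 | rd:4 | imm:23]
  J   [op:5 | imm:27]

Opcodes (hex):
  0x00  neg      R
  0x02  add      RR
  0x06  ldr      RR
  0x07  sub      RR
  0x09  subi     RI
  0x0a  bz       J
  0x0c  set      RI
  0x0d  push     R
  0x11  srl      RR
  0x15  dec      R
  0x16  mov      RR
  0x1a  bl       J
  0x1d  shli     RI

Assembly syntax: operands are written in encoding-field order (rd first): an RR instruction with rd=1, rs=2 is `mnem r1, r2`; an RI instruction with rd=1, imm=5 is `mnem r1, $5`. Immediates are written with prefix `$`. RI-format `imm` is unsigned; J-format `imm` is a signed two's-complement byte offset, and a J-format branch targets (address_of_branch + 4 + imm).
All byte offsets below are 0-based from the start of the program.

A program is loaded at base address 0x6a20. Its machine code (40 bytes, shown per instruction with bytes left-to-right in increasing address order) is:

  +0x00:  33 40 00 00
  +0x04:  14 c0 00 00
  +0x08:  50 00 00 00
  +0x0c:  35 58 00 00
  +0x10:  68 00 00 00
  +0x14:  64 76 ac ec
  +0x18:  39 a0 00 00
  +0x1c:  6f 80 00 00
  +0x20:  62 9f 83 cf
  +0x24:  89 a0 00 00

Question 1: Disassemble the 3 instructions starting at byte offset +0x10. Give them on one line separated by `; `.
push r0; set r8, $7777516; sub r3, r4

+0x10: 68 00 00 00 ⇒ word 0x68000000 (big)
  op=0x68000000>>27=0xd ⇒ push (R)
  [26:23] rd=0 = r0
+0x14: 64 76 ac ec ⇒ word 0x6476acec (big)
  op=0x6476acec>>27=0xc ⇒ set (RI)
  [26:23] rd=8 = r8
  [22:0] imm=7777516 = $7777516
+0x18: 39 a0 00 00 ⇒ word 0x39a00000 (big)
  op=0x39a00000>>27=0x7 ⇒ sub (RR)
  [26:23] rd=3 = r3
  [22:19] rs=4 = r4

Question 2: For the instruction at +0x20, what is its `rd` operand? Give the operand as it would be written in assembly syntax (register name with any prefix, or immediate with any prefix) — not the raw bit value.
r5

+0x20: 62 9f 83 cf ⇒ word 0x629f83cf (big)
  top 5b → 0xc → set [RI]
  rd: (w>>23)&0xf=0x5 → r5
  imm: (w>>0)&0x7fffff=0x1f83cf → $2065359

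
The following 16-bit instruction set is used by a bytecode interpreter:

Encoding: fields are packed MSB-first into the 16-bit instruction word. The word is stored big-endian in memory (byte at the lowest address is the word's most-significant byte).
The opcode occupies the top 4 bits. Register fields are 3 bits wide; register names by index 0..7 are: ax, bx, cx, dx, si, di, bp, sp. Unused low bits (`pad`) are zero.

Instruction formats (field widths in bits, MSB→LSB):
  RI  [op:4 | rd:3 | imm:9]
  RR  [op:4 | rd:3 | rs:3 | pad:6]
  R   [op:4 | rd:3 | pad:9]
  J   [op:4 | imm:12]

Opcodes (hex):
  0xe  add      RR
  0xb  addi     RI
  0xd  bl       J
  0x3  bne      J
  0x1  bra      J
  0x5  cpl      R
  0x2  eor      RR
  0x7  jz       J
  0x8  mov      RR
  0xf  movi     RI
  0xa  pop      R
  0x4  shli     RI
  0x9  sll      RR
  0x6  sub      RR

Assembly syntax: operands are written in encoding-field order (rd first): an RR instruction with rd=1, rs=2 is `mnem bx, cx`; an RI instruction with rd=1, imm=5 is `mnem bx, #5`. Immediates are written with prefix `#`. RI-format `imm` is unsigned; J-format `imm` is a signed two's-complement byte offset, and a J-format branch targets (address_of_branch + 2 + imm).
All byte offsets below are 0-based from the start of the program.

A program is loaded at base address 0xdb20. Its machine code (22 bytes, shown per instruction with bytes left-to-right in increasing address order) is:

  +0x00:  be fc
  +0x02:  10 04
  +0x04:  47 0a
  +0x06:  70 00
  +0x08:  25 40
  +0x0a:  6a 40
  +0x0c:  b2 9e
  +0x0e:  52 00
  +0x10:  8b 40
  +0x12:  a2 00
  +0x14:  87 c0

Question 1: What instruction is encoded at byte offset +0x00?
addi sp, #252

@+00  big-endian(be fc) = 0xbefc
  opcode bits[15:12]=0xb: addi/RI
  rd: (w>>9)&0x7=0x7 → sp
  imm: (w>>0)&0x1ff=0xfc → #252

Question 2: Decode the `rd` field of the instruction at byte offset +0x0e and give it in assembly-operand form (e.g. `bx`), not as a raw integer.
+0x0e: 52 00 ⇒ word 0x5200 (big)
  opcode bits[15:12]=0x5: cpl/R
  [11:9] rd=1 = bx

bx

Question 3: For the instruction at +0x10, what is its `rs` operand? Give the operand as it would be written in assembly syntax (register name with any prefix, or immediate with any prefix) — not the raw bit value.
di

+0x10: 8b 40 ⇒ word 0x8b40 (big)
  top 4b → 0x8 → mov [RR]
  rd: (w>>9)&0x7=0x5 → di
  rs: (w>>6)&0x7=0x5 → di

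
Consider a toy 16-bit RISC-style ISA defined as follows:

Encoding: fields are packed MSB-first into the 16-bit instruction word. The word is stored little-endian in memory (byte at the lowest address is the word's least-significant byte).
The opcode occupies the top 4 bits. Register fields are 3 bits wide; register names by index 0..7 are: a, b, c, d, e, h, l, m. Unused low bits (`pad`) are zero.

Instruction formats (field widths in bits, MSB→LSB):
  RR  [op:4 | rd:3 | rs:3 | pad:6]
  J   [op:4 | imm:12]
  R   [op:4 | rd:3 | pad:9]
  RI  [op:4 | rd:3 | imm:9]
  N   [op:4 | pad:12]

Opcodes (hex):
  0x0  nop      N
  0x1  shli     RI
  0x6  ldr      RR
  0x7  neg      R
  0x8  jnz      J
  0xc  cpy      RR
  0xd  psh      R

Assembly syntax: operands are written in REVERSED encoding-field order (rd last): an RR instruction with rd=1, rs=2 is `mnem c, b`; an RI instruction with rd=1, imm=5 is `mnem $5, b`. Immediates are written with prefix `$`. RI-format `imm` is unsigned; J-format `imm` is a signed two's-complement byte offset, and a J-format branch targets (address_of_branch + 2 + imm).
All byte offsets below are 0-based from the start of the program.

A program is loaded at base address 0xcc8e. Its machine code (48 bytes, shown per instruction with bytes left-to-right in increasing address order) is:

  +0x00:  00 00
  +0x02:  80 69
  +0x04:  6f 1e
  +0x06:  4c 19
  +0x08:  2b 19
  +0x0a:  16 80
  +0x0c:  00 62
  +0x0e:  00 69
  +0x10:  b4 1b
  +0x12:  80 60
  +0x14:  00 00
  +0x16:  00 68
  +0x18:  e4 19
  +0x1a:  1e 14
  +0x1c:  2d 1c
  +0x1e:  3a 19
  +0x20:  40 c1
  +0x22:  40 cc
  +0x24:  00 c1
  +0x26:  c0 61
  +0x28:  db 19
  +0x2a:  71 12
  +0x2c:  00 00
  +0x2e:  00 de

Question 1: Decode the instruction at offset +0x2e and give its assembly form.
psh m

+0x2e: 00 de ⇒ word 0xde00 (little)
  top 4b → 0xd → psh [R]
  [11:9] rd=7 = m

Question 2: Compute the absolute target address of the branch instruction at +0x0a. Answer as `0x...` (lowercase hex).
[0a] 16 80 → 0x8016
  op=0x8016>>12=0x8 ⇒ jnz (J)
  imm: (w>>0)&0xfff=0x16 → $22
  target = base 0xcc8e + off 0x0a + 2 + imm 22 = 0xccb0

0xccb0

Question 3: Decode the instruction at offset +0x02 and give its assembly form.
[02] 80 69 → 0x6980
  op=0x6980>>12=0x6 ⇒ ldr (RR)
  [11:9] rd=4 = e
  [8:6] rs=6 = l

ldr l, e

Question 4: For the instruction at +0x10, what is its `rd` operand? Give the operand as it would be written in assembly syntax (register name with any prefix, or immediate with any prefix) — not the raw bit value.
off 0x10: read b4 1b as little → 0x1bb4
  opcode bits[15:12]=0x1: shli/RI
  [11:9] rd=5 = h
  [8:0] imm=436 = $436

h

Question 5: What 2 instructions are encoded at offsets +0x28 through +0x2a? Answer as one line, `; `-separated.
[28] db 19 → 0x19db
  opcode bits[15:12]=0x1: shli/RI
  [11:9] rd=4 = e
  [8:0] imm=475 = $475
[2a] 71 12 → 0x1271
  opcode bits[15:12]=0x1: shli/RI
  [11:9] rd=1 = b
  [8:0] imm=113 = $113

shli $475, e; shli $113, b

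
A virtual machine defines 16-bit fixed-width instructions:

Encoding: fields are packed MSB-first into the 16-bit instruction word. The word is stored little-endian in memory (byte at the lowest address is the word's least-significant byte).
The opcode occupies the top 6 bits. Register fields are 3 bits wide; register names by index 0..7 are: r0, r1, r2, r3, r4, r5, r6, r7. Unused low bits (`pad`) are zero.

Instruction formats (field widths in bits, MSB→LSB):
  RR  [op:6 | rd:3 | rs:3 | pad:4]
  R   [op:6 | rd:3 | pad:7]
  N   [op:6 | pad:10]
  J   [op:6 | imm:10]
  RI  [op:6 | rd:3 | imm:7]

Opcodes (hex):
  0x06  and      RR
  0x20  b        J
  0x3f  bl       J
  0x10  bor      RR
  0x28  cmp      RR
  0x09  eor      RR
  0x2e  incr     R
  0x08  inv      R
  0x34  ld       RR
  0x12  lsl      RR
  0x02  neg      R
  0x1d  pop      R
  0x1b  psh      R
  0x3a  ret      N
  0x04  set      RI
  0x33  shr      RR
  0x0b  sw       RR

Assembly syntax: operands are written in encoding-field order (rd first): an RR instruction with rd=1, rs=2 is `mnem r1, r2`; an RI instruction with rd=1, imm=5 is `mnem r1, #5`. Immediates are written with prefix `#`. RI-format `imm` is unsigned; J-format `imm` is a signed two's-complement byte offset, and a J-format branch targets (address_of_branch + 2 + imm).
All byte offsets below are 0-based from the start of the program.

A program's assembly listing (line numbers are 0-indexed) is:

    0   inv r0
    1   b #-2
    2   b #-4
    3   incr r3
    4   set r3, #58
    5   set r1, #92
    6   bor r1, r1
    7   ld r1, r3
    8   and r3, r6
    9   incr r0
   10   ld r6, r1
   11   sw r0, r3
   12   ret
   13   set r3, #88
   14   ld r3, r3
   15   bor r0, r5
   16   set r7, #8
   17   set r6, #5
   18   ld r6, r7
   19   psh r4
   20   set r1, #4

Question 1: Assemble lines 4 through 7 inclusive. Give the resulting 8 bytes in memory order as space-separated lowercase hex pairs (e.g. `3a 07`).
L4: set op=0x4:6|rd=3:3|imm=58:7 ⇒ 0x11ba ⇒ little ba 11
L5: set op=0x4:6|rd=1:3|imm=92:7 ⇒ 0x10dc ⇒ little dc 10
L6: bor op=0x10:6|rd=1:3|rs=1:3|pad=0:4 ⇒ 0x4090 ⇒ little 90 40
L7: ld op=0x34:6|rd=1:3|rs=3:3|pad=0:4 ⇒ 0xd0b0 ⇒ little b0 d0

ba 11 dc 10 90 40 b0 d0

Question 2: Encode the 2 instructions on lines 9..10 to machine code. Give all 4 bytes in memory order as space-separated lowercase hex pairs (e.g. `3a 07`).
L9: incr op=0x2e:6|rd=0:3|pad=0:7 ⇒ 0xb800 ⇒ little 00 b8
L10: ld op=0x34:6|rd=6:3|rs=1:3|pad=0:4 ⇒ 0xd310 ⇒ little 10 d3

00 b8 10 d3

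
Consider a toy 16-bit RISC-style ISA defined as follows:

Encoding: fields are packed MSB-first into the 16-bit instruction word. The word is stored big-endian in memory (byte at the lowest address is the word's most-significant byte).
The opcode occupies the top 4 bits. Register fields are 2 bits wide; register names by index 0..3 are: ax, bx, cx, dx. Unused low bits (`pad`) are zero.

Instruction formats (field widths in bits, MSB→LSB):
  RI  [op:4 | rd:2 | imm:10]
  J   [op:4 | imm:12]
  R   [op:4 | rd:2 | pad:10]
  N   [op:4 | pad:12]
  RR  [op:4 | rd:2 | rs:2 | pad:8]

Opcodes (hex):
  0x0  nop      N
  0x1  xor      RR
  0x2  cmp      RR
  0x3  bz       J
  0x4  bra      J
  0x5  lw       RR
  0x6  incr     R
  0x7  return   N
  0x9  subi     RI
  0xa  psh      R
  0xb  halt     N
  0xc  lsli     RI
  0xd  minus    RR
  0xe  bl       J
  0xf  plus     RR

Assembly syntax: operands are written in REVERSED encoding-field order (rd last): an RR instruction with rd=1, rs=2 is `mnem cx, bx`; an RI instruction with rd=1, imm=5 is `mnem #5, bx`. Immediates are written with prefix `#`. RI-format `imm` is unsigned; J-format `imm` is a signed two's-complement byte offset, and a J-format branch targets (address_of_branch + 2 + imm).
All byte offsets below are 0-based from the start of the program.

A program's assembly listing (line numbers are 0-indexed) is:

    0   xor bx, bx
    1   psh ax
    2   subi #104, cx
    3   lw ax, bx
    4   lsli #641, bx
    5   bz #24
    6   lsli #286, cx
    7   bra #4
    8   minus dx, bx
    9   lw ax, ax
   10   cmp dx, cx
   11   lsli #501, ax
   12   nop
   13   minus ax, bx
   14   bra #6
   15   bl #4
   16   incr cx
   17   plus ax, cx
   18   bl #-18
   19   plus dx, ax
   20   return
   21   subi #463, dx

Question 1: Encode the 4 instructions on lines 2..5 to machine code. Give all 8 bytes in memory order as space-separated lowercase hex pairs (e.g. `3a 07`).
L2: subi op=0x9:4|rd=2:2|imm=104:10 ⇒ 0x9868 ⇒ big 98 68
L3: lw op=0x5:4|rd=1:2|rs=0:2|pad=0:8 ⇒ 0x5400 ⇒ big 54 00
L4: lsli op=0xc:4|rd=1:2|imm=641:10 ⇒ 0xc681 ⇒ big c6 81
L5: bz op=0x3:4|imm=24:12 ⇒ 0x3018 ⇒ big 30 18

98 68 54 00 c6 81 30 18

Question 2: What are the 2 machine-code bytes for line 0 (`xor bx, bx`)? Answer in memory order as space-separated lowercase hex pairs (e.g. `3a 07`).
15 00

line 0 (xor): pack op=0x1:4|rd=1:2|rs=1:2|pad=0:8 = 0x1500; big→ 15 00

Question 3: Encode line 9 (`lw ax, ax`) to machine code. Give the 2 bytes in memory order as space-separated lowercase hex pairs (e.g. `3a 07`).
50 00

L9: lw op=0x5:4|rd=0:2|rs=0:2|pad=0:8 ⇒ 0x5000 ⇒ big 50 00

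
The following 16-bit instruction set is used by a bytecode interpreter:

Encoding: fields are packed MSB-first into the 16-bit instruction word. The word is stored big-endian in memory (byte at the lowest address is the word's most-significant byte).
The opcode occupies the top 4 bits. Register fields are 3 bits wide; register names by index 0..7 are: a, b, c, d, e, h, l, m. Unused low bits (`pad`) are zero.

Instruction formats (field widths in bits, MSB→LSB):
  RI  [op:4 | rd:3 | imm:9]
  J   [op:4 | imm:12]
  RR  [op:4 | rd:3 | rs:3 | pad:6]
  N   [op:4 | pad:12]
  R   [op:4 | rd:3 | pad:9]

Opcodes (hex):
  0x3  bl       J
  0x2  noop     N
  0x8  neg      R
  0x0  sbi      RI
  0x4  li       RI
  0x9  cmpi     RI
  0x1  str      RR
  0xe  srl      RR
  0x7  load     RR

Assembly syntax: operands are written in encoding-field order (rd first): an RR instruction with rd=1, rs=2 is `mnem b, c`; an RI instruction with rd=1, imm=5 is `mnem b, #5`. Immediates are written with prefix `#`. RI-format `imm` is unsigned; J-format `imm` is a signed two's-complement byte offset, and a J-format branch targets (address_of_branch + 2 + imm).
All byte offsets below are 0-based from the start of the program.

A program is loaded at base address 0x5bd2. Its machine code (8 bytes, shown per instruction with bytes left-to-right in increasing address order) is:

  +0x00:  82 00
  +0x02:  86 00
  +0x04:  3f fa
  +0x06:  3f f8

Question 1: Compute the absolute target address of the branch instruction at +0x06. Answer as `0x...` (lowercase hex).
+0x06: 3f f8 ⇒ word 0x3ff8 (big)
  opcode bits[15:12]=0x3: bl/J
  imm: (w>>0)&0xfff=0xff8 (s12→-8) → #-8
  target = base 0x5bd2 + off 0x06 + 2 + imm -8 = 0x5bd2

0x5bd2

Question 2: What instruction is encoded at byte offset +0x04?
@+04  big-endian(3f fa) = 0x3ffa
  op=0x3ffa>>12=0x3 ⇒ bl (J)
  [11:0] imm=4090 (s12→-6) = #-6

bl #-6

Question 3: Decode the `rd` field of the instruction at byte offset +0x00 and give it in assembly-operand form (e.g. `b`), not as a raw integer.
b

+0x00: 82 00 ⇒ word 0x8200 (big)
  op=0x8200>>12=0x8 ⇒ neg (R)
  rd: (w>>9)&0x7=0x1 → b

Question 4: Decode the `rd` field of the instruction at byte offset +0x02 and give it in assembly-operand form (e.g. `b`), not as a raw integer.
d

off 0x02: read 86 00 as big → 0x8600
  opcode bits[15:12]=0x8: neg/R
  rd@[11:9]=0x3 ⇒ d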